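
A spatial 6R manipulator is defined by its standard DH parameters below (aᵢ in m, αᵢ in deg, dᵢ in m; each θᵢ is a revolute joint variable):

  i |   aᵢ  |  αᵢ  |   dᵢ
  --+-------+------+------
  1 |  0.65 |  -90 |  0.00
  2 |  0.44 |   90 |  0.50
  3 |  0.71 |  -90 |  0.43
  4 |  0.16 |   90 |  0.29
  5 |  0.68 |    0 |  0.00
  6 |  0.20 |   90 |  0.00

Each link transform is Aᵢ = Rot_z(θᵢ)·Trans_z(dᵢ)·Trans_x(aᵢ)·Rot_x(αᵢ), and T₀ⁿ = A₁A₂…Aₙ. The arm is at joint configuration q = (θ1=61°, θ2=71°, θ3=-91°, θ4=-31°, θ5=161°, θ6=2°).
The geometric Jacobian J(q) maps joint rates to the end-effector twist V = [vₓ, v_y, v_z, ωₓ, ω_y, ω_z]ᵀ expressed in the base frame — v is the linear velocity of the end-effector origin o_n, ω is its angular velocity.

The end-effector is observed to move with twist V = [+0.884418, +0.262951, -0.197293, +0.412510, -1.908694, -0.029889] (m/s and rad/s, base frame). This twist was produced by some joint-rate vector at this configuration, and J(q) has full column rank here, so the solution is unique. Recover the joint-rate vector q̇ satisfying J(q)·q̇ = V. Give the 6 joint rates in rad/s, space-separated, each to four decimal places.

o_n = [0.1990, 1.0974, -0.9256]
J₁: ẑ×o_n = [-1.0974, 0.1990, 0.0000], ω = ẑ
J2: z=[-0.8746, 0.4848, 0.0000] o=[0.3151, 0.5685, 0.0000] → [-0.4488, -0.8096, -0.4062, -0.8746, 0.4848, 0.0000]
J3: z=[0.4584, 0.8270, 0.3256] o=[-0.0527, 0.9362, -0.4160] → [-0.4739, 0.3156, -0.1343, 0.4584, 0.8270, 0.3256]
J4: z=[0.1731, 0.2762, -0.9454] o=[0.7633, 0.9441, -0.2643] → [-0.0378, 0.6480, 0.1824, 0.1731, 0.2762, -0.9454]
J5: z=[-0.0561, 0.9611, 0.2706] o=[0.9708, 1.0252, -0.5094] → [-0.4196, -0.2322, 0.7378, -0.0561, 0.9611, 0.2706]
J6: z=[-0.0561, 0.9611, 0.2706] o=[0.3769, 1.0824, -0.8356] → [-0.0906, -0.0532, 0.1702, -0.0561, 0.9611, 0.2706]
q̇ = J⁺·V = [-0.0620, -0.7320, -0.4420, -0.4990, -0.4880, -0.6050]

-0.0620 -0.7320 -0.4420 -0.4990 -0.4880 -0.6050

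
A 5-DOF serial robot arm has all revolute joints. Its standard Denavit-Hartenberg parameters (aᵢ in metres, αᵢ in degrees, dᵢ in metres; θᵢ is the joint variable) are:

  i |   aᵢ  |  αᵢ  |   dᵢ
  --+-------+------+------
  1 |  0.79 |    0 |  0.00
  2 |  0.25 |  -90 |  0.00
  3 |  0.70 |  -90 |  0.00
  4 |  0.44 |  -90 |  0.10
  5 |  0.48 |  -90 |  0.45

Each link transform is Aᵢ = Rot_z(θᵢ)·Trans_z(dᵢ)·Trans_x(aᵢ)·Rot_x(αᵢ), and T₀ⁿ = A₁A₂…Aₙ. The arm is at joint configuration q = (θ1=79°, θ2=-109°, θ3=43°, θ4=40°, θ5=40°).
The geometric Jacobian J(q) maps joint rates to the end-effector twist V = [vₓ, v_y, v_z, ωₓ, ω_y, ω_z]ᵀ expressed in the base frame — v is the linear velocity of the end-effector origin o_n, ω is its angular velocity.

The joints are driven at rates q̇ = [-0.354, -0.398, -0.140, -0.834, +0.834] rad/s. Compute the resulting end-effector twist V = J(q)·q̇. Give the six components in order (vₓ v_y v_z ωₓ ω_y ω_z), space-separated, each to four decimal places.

o_n = [0.7105, -0.5452, -0.5496]
J₁: ẑ×o_n = [0.5452, 0.7105, -0.0000], ω = ẑ
J2: z=[0.0000, 0.0000, 1.0000] o=[0.1507, 0.7755, 0.0000] → [1.3207, 0.5598, -0.0000, 0.0000, 0.0000, 1.0000]
J3: z=[0.5000, 0.8660, 0.0000] o=[0.3672, 0.6505, 0.0000] → [-0.4760, 0.2748, -0.8951, 0.5000, 0.8660, 0.0000]
J4: z=[-0.5906, 0.3410, -0.7314] o=[0.8106, 0.3945, -0.4774] → [-0.7119, 0.0306, 0.5892, -0.5906, 0.3410, -0.7314]
J5: z=[-0.7901, -0.4284, 0.4384] o=[0.8236, 0.0604, -0.7804] → [0.1666, 0.1328, 0.4301, -0.7901, -0.4284, 0.4384]
V = J·q̇ = [0.0807, -0.4275, -0.0073, -0.2364, -0.7629, 0.2236]

0.0807 -0.4275 -0.0073 -0.2364 -0.7629 0.2236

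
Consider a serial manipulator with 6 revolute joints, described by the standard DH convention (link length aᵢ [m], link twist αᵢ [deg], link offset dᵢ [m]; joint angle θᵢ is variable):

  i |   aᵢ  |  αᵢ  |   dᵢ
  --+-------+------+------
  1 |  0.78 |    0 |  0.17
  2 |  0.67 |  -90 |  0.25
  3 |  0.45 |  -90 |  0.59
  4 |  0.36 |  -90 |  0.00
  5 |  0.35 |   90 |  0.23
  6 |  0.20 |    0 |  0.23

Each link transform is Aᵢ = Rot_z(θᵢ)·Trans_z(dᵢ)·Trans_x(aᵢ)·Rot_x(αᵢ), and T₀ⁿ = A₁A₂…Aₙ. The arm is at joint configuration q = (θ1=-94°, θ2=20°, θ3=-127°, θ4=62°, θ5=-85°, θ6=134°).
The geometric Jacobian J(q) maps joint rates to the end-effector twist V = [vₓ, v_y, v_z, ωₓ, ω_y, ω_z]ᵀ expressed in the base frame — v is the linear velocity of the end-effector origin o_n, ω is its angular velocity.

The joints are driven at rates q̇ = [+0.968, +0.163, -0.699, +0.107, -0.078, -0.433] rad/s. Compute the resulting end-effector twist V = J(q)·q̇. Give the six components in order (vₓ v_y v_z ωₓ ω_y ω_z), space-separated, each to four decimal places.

1.4487 0.5951 0.0027 -1.0326 -0.1837 1.3894

o_n = [0.4212, -1.4111, 0.7103]
J₁: ẑ×o_n = [1.4111, 0.4212, -0.0000], ω = ẑ
J2: z=[0.0000, 0.0000, 1.0000] o=[-0.0544, -0.7781, 0.1700] → [0.6330, 0.4756, -0.0000, 0.0000, 0.0000, 1.0000]
J3: z=[0.9613, 0.2756, 0.0000] o=[0.1303, -1.4221, 0.4200] → [0.0800, -0.2791, -0.0696, 0.9613, 0.2756, 0.0000]
J4: z=[0.2201, -0.7677, 0.6018] o=[0.6228, -0.9992, 0.7794] → [0.3009, -0.1061, -0.2454, 0.2201, -0.7677, 0.6018]
J5: z=[-0.3048, -0.6402, -0.7052] o=[0.2892, -0.9890, 0.9144] → [-0.1670, -0.1553, 0.2132, -0.3048, -0.6402, -0.7052]
J6: z=[0.9423, -0.0950, -0.3211] o=[0.2676, -1.4031, 0.9734] → [0.0224, 0.1986, 0.0070, 0.9423, -0.0950, -0.3211]
V = J·q̇ = [1.4487, 0.5951, 0.0027, -1.0326, -0.1837, 1.3894]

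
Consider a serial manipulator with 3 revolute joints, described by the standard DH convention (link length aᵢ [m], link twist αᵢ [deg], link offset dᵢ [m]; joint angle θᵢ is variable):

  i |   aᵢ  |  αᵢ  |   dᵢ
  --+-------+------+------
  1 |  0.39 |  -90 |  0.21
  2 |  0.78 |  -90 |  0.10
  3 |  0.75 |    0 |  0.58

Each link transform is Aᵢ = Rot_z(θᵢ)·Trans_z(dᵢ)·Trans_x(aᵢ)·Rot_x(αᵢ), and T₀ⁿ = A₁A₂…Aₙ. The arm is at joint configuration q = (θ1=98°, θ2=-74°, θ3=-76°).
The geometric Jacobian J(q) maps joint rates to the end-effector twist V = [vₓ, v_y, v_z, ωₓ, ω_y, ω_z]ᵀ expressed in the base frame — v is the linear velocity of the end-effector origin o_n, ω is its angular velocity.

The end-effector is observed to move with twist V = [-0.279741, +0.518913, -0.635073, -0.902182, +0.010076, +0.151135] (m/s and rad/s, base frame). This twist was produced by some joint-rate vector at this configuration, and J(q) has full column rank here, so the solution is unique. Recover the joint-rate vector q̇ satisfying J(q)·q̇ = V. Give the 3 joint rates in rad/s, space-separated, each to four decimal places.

0.1900 0.8920 0.1410

o_n = [-0.9884, 1.0855, 0.9743]
J₁: ẑ×o_n = [-1.0855, -0.9884, 0.0000], ω = ẑ
J2: z=[-0.9903, -0.1392, 0.0000] o=[-0.0543, 0.3862, 0.2100] → [-0.1064, 0.7569, -0.8225, -0.9903, -0.1392, 0.0000]
J3: z=[-0.1338, 0.9519, -0.2756] o=[-0.1832, 0.5852, 0.9598] → [0.1518, 0.2239, 0.6995, -0.1338, 0.9519, -0.2756]
q̇ = J⁺·V = [0.1900, 0.8920, 0.1410]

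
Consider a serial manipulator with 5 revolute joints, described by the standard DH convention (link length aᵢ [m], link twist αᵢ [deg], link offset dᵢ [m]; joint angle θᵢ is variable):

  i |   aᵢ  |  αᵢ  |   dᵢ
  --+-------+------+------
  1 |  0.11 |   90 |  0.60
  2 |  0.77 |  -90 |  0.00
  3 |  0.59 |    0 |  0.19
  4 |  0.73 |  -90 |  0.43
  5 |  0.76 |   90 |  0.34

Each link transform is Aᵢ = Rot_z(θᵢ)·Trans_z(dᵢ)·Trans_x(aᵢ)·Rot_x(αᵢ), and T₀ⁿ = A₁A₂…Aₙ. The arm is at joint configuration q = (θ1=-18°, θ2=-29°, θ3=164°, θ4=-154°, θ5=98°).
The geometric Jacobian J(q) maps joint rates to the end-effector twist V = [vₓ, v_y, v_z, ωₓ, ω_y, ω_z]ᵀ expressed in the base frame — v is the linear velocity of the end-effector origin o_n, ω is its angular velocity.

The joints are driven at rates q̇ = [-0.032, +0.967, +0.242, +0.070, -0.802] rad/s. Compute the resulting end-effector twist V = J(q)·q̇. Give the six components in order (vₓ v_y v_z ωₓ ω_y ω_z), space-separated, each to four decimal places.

0.8074 -0.1380 0.3031 -0.2832 -1.7552 0.1734

o_n = [0.8617, 0.3571, 0.1163]
J₁: ẑ×o_n = [-0.3571, 0.8617, 0.0000], ω = ẑ
J2: z=[-0.3090, -0.9511, 0.0000] o=[0.1046, -0.0340, 0.6000] → [0.4601, -0.1495, 0.5992, -0.3090, -0.9511, 0.0000]
J3: z=[0.4611, -0.1498, 0.8746] o=[0.7451, -0.2421, 0.2267] → [-0.5075, 0.1529, 0.2937, 0.4611, -0.1498, 0.8746]
J4: z=[0.4611, -0.1498, 0.8746] o=[0.4112, 0.0374, 0.6678] → [-0.1970, 0.6483, 0.2149, 0.4611, -0.1498, 0.8746]
J5: z=[0.1599, 0.9835, 0.0842] o=[1.2466, -0.1008, 0.6954] → [-0.6081, 0.0602, 0.4518, 0.1599, 0.9835, 0.0842]
V = J·q̇ = [0.8074, -0.1380, 0.3031, -0.2832, -1.7552, 0.1734]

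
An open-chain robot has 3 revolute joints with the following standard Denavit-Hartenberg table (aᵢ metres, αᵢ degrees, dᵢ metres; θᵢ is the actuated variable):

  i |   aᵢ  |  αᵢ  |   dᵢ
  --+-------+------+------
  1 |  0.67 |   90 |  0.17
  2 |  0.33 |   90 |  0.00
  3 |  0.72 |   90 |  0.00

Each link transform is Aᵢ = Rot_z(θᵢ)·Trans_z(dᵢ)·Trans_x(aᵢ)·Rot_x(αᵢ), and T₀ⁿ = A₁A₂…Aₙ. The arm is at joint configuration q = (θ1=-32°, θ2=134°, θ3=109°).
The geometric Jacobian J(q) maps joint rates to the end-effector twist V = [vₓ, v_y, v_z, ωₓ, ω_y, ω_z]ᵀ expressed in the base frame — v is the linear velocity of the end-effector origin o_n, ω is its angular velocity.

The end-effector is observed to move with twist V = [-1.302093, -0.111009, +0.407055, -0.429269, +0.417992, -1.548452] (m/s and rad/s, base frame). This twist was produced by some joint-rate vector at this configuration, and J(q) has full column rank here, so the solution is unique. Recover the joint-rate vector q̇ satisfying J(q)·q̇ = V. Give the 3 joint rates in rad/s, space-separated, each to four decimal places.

o_n = [0.1511, -0.8972, 0.2388]
J₁: ẑ×o_n = [0.8972, 0.1511, -0.0000], ω = ẑ
J2: z=[-0.5299, -0.8480, 0.0000] o=[0.5682, -0.3550, 0.1700] → [-0.0583, 0.0364, -0.0664, -0.5299, -0.8480, 0.0000]
J3: z=[0.6100, -0.3812, 0.6947] o=[0.3738, -0.2336, 0.4074] → [0.5253, -0.0518, -0.4897, 0.6100, -0.3812, 0.6947]
q̇ = J⁺·V = [-0.9830, -0.1270, -0.8140]

-0.9830 -0.1270 -0.8140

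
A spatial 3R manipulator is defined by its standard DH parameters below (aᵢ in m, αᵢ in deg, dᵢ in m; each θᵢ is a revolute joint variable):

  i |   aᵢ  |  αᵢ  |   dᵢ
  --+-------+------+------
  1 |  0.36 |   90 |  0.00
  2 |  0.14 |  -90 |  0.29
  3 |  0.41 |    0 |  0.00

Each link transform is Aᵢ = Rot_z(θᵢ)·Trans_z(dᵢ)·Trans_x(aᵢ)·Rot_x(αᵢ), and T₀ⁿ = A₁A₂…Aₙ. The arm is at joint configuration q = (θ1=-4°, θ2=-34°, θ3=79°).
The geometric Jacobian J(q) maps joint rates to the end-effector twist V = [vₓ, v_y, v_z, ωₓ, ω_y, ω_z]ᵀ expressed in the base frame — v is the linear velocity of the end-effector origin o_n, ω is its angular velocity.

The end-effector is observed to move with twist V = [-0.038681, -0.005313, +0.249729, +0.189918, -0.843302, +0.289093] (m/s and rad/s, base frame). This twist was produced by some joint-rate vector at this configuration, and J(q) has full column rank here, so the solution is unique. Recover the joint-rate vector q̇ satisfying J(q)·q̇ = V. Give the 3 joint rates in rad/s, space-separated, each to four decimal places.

-0.0790 0.8280 0.4440

o_n = [0.5474, 0.0745, -0.1220]
J₁: ẑ×o_n = [-0.0745, 0.5474, 0.0000], ω = ẑ
J2: z=[-0.0698, -0.9976, 0.0000] o=[0.3591, -0.0251, 0.0000] → [0.1217, -0.0085, 0.1809, -0.0698, -0.9976, 0.0000]
J3: z=[0.5578, -0.0390, 0.8290] o=[0.4547, -0.3225, -0.0783] → [-0.3274, 0.1013, 0.2251, 0.5578, -0.0390, 0.8290]
q̇ = J⁺·V = [-0.0790, 0.8280, 0.4440]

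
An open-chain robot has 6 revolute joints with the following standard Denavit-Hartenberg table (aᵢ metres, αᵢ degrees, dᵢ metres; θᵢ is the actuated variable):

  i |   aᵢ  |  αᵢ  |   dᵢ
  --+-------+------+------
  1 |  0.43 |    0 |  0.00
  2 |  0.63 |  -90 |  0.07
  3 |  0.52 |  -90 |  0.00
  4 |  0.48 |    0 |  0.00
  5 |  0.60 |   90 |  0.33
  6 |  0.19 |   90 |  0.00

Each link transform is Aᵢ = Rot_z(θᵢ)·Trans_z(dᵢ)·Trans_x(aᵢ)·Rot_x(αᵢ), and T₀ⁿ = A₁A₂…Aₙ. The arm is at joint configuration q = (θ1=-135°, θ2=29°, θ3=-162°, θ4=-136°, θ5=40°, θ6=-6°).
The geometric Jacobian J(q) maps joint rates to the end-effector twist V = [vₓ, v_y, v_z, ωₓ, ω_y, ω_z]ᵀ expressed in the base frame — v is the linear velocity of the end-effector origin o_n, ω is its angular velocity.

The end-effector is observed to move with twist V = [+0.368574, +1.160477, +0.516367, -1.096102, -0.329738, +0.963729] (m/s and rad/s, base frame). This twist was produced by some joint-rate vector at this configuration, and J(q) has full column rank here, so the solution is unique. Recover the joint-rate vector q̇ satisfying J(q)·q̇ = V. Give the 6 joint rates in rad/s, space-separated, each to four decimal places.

-0.1570 -0.3920 -0.9500 0.8890 0.7410 0.1220

o_n = [0.5948, -1.2256, 0.3935]
J₁: ẑ×o_n = [1.2256, 0.5948, -0.0000], ω = ẑ
J2: z=[0.0000, 0.0000, 1.0000] o=[-0.3041, -0.3041, 0.0000] → [0.9216, 0.8989, -0.0000, 0.0000, 0.0000, 1.0000]
J3: z=[0.9613, -0.2756, 0.0000] o=[-0.4777, -0.9097, 0.0700] → [-0.0892, -0.3109, -0.0081, 0.9613, -0.2756, 0.0000]
J4: z=[-0.0852, -0.2970, 0.9511] o=[-0.3414, -0.4343, 0.2307] → [0.7043, 0.9043, 0.3455, -0.0852, -0.2970, 0.9511]
J5: z=[-0.0852, -0.2970, 0.9511] o=[-0.1114, -0.8418, 0.1240] → [0.2850, 0.6946, 0.2425, -0.0852, -0.2970, 0.9511]
J6: z=[-0.3612, -0.8804, -0.3073] o=[0.4177, -1.1617, 0.4185] → [0.0023, -0.0635, 0.1791, -0.3612, -0.8804, -0.3073]
q̇ = J⁺·V = [-0.1570, -0.3920, -0.9500, 0.8890, 0.7410, 0.1220]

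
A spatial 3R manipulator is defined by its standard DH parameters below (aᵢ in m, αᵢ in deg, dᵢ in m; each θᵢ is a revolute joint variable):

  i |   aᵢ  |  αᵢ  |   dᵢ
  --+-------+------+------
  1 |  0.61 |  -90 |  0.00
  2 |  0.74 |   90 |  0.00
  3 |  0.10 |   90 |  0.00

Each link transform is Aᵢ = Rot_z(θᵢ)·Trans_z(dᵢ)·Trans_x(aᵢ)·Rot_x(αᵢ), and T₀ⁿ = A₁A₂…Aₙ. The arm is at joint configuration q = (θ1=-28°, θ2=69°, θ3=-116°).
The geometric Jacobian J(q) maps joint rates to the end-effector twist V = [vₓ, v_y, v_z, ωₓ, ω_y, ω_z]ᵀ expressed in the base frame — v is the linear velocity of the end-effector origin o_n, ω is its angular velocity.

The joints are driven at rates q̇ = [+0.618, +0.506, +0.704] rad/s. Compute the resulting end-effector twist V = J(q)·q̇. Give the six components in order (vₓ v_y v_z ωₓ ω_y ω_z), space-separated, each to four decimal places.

0.0136 0.5594 -0.1853 0.8179 0.1382 0.8703

o_n = [0.7167, -0.4829, -0.6499]
J₁: ẑ×o_n = [0.4829, 0.7167, -0.0000], ω = ẑ
J2: z=[0.4695, 0.8829, 0.0000] o=[0.5386, -0.2864, 0.0000] → [-0.5738, 0.3051, -0.2495, 0.4695, 0.8829, 0.0000]
J3: z=[0.8243, -0.4383, 0.3584] o=[0.7727, -0.4109, -0.6908] → [0.0079, -0.0538, -0.0839, 0.8243, -0.4383, 0.3584]
V = J·q̇ = [0.0136, 0.5594, -0.1853, 0.8179, 0.1382, 0.8703]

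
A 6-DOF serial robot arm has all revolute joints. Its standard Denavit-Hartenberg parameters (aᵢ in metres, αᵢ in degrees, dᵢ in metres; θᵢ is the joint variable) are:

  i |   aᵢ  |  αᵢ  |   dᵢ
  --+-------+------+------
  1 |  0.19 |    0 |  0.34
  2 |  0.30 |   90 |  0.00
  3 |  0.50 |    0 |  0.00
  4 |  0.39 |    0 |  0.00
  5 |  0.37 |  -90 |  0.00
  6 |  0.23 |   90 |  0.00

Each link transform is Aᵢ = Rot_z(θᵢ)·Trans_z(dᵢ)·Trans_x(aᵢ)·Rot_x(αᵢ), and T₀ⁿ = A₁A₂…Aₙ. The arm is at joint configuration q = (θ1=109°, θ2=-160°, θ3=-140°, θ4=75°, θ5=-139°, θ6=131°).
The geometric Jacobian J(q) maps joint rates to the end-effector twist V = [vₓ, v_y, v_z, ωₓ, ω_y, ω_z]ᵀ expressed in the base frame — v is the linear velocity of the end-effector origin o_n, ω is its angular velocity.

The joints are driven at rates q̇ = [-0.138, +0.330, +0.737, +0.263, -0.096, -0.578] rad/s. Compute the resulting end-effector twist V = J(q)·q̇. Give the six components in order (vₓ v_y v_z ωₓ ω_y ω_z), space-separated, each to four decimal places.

0.3171 -0.2499 -0.2576 -0.5546 -0.7516 0.7200

o_n = [-0.0014, 0.3809, -0.2457]
J₁: ẑ×o_n = [-0.3809, -0.0014, 0.0000], ω = ẑ
J2: z=[0.0000, 0.0000, 1.0000] o=[-0.0619, 0.1796, 0.3400] → [-0.2012, 0.0604, 0.0000, 0.0000, 0.0000, 1.0000]
J3: z=[-0.7771, -0.6293, 0.0000] o=[0.1269, -0.0535, 0.3400] → [0.3686, -0.4552, -0.4184, -0.7771, -0.6293, 0.0000]
J4: z=[-0.7771, -0.6293, 0.0000] o=[-0.1141, 0.2442, 0.0186] → [0.1664, -0.2054, -0.0353, -0.7771, -0.6293, 0.0000]
J5: z=[-0.7771, -0.6293, 0.0000] o=[-0.0104, 0.1161, -0.3349] → [-0.0561, 0.0693, -0.2002, -0.7771, -0.6293, 0.0000]
J6: z=[-0.2560, 0.3161, -0.9135] o=[-0.2231, 0.3788, -0.1844] → [-0.0175, -0.2182, -0.0706, -0.2560, 0.3161, -0.9135]
V = J·q̇ = [0.3171, -0.2499, -0.2576, -0.5546, -0.7516, 0.7200]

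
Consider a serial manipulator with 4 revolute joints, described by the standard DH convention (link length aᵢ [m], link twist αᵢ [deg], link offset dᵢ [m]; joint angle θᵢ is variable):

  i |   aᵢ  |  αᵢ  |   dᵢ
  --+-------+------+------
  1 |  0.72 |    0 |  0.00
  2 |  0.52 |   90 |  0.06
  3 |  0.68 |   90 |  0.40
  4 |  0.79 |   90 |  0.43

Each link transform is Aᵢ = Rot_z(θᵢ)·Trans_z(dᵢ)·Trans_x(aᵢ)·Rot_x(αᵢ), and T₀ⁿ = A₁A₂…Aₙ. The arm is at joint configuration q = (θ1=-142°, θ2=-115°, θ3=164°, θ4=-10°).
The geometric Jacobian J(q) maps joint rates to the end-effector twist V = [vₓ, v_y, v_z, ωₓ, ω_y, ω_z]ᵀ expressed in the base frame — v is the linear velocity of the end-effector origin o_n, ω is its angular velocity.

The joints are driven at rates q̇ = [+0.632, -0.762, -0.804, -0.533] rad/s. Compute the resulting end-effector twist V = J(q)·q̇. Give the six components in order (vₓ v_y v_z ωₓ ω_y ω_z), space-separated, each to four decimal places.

-0.3761 0.1997 1.0114 -0.7503 -0.3240 -0.6424

o_n = [-0.1396, -1.1276, 0.8752]
J₁: ẑ×o_n = [1.1276, -0.1396, 0.0000], ω = ẑ
J2: z=[0.0000, 0.0000, 1.0000] o=[-0.5674, -0.4433, 0.0000] → [0.6843, 0.4277, -0.0000, 0.0000, 0.0000, 1.0000]
J3: z=[0.9744, 0.2250, 0.0000] o=[-0.6843, 0.0634, 0.0600] → [0.1834, -0.7943, -1.2830, 0.9744, 0.2250, 0.0000]
J4: z=[-0.0620, 0.2686, 0.9613] o=[-0.1476, -0.4835, 0.2474] → [0.7877, 0.0465, 0.0378, -0.0620, 0.2686, 0.9613]
V = J·q̇ = [-0.3761, 0.1997, 1.0114, -0.7503, -0.3240, -0.6424]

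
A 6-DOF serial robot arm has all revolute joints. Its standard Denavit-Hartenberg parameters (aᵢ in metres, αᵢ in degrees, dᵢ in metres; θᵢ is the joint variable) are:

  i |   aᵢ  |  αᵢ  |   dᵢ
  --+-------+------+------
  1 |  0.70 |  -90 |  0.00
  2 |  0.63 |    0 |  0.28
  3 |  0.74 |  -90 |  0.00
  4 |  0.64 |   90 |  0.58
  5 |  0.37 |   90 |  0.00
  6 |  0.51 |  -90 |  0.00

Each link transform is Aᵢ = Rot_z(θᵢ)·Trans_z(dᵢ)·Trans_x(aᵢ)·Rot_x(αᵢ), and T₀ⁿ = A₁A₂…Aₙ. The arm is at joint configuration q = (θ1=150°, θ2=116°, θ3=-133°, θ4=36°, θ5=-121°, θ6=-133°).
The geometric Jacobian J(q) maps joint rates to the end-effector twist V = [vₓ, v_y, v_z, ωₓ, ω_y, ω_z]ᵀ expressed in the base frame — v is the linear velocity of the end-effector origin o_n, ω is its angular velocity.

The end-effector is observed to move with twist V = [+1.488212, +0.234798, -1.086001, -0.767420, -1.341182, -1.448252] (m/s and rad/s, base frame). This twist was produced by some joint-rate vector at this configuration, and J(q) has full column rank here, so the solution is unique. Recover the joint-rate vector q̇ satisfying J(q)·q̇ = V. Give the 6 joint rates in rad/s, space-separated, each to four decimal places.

-0.4100 0.1290 0.8590 0.6440 0.2690 0.6740

o_n = [-1.1659, 1.1249, -0.8018]
J₁: ẑ×o_n = [-1.1249, -1.1659, 0.0000], ω = ẑ
J2: z=[-0.5000, -0.8660, 0.0000] o=[-0.6062, 0.3500, 0.0000] → [0.6944, -0.4009, -0.8722, -0.5000, -0.8660, 0.0000]
J3: z=[-0.5000, -0.8660, 0.0000] o=[-0.5070, -0.0306, -0.5662] → [0.2040, -0.1178, -1.1483, -0.5000, -0.8660, 0.0000]
J4: z=[-0.2532, 0.1462, -0.9563] o=[-1.1199, 0.3233, -0.3499] → [0.7005, -0.0704, -0.1962, -0.2532, 0.1462, -0.9563]
J5: z=[-0.8913, -0.4196, 0.1719] o=[-1.5075, 0.9814, -0.7532] → [-0.0043, 0.0154, 0.0154, -0.8913, -0.4196, 0.1719]
J6: z=[0.1920, -0.6926, -0.6953] o=[-1.3555, 0.7643, -0.4949] → [0.4632, -0.0729, 0.2005, 0.1920, -0.6926, -0.6953]
q̇ = J⁺·V = [-0.4100, 0.1290, 0.8590, 0.6440, 0.2690, 0.6740]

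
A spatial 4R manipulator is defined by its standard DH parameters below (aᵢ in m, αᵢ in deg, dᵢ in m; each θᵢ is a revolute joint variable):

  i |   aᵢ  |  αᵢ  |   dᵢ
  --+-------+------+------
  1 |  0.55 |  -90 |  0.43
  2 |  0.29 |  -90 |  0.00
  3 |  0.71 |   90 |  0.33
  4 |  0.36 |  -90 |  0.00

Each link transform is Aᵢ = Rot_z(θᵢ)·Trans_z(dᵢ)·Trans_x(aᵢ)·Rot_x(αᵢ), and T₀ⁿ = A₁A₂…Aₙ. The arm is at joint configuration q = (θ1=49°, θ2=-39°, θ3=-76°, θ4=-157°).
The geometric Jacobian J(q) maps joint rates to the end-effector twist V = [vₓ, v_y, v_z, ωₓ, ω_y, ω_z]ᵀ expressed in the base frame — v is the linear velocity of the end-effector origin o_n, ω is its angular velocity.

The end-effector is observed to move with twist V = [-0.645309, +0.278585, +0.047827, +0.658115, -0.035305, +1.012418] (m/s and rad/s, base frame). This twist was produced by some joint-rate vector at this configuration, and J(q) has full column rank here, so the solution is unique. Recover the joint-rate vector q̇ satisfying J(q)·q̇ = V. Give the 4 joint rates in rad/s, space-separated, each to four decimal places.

o_n = [0.3563, 0.9698, 0.5230]
J₁: ẑ×o_n = [-0.9698, 0.3563, 0.0000], ω = ẑ
J2: z=[-0.7547, 0.6561, 0.0000] o=[0.3608, 0.4151, 0.4300] → [0.0610, 0.0702, -0.4157, -0.7547, 0.6561, 0.0000]
J3: z=[0.4129, 0.4750, -0.7771] o=[0.5087, 0.5852, 0.6125] → [0.2564, 0.1554, 0.2312, 0.4129, 0.4750, -0.7771]
J4: z=[-0.6773, -0.4104, -0.6106] o=[0.2126, 1.2946, 0.4641] → [-0.2225, -0.0479, 0.2789, -0.6773, -0.4104, -0.6106]
q̇ = J⁺·V = [0.7680, -0.4030, 0.0650, -0.4830]

0.7680 -0.4030 0.0650 -0.4830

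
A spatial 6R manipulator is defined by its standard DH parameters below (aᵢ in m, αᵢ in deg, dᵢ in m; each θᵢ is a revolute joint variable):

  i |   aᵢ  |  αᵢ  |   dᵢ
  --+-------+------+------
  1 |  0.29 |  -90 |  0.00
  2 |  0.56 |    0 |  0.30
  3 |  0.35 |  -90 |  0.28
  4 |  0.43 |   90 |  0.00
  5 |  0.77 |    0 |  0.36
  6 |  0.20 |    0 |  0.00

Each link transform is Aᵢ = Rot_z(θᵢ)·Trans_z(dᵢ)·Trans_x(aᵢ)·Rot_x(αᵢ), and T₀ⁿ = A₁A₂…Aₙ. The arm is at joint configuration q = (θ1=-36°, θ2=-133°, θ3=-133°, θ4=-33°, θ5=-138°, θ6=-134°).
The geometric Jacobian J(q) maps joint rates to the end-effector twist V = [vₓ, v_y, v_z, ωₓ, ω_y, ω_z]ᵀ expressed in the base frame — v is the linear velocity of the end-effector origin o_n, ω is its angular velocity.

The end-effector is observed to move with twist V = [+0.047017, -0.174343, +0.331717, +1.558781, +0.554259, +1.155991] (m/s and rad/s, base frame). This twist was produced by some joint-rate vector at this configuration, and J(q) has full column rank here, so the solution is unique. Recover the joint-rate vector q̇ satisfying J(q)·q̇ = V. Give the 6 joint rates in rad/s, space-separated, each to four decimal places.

o_n = [0.6529, 0.5247, 0.3472]
J₁: ẑ×o_n = [-0.5247, 0.6529, 0.0000], ω = ẑ
J2: z=[0.5878, 0.8090, 0.0000] o=[0.2346, -0.1705, 0.0000] → [0.2809, -0.2041, 0.0702, 0.5878, 0.8090, 0.0000]
J3: z=[0.5878, 0.8090, 0.0000] o=[0.1020, 0.2967, 0.4096] → [-0.0505, 0.0367, -0.3118, 0.5878, 0.8090, 0.0000]
J4: z=[-0.8070, 0.5864, 0.0698] o=[0.2468, 0.5376, 0.0604] → [0.1690, 0.2597, -0.2277, -0.8070, 0.5864, 0.0698]
J5: z=[0.5237, 0.6562, 0.5433] o=[0.3641, 0.7419, -0.2993] → [0.5422, -0.1816, -0.3033, 0.5237, 0.6562, 0.5433]
J6: z=[0.5237, 0.6562, 0.5433] o=[0.8123, 0.4042, 0.3390] → [-0.0602, -0.0909, 0.1677, 0.5237, 0.6562, 0.5433]
q̇ = J⁺·V = [0.6110, 0.8560, -0.4290, -0.8950, 0.5380, 0.5800]

0.6110 0.8560 -0.4290 -0.8950 0.5380 0.5800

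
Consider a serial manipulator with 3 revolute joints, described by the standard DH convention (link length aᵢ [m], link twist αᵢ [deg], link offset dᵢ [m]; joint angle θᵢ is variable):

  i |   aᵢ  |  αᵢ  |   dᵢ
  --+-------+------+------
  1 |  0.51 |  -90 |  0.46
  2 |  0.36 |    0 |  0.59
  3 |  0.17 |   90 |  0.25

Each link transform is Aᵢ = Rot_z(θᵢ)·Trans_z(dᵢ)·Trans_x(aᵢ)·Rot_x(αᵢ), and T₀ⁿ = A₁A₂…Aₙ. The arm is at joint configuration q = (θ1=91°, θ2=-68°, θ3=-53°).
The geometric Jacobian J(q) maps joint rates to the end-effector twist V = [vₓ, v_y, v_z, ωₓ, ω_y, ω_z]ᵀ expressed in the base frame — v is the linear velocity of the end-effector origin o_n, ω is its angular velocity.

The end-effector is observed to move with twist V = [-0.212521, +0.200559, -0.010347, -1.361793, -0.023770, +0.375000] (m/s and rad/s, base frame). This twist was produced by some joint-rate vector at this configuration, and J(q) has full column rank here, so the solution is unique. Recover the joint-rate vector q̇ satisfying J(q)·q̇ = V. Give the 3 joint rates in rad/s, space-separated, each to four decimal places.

0.3750 0.9610 0.4010

o_n = [-0.8496, 0.5426, 0.9395]
J₁: ẑ×o_n = [-0.5426, -0.8496, 0.0000], ω = ẑ
J2: z=[-0.9998, -0.0175, 0.0000] o=[-0.0089, 0.5099, 0.4600] → [-0.0084, 0.4794, -0.0473, -0.9998, -0.0175, 0.0000]
J3: z=[-0.9998, -0.0175, 0.0000] o=[-0.6012, 0.6345, 0.7938] → [-0.0025, 0.1457, 0.0876, -0.9998, -0.0175, 0.0000]
q̇ = J⁺·V = [0.3750, 0.9610, 0.4010]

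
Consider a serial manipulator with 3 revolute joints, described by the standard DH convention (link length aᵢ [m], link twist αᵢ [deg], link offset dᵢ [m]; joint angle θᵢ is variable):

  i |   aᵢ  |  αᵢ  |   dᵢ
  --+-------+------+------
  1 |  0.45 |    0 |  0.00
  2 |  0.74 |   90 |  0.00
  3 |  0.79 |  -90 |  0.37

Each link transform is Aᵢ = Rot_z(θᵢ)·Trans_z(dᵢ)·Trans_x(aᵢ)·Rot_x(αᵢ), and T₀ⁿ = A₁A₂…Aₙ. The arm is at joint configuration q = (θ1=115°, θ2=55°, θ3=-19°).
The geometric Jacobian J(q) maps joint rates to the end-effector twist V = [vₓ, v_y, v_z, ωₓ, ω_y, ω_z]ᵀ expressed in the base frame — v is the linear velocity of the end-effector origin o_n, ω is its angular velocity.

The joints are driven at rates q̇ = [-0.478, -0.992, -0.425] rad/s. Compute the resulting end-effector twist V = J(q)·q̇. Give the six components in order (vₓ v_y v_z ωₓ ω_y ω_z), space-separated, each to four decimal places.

1.2178 2.1301 -0.3175 -0.0738 -0.4185 -1.4700

o_n = [-1.5903, 1.0304, -0.2572]
J₁: ẑ×o_n = [-1.0304, -1.5903, 0.0000], ω = ẑ
J2: z=[0.0000, 0.0000, 1.0000] o=[-0.1902, 0.4078, 0.0000] → [-0.6226, -1.4001, 0.0000, 0.0000, 0.0000, 1.0000]
J3: z=[0.1736, 0.9848, 0.0000] o=[-0.9189, 0.5363, 0.0000] → [-0.2533, 0.0447, 0.7470, 0.1736, 0.9848, 0.0000]
V = J·q̇ = [1.2178, 2.1301, -0.3175, -0.0738, -0.4185, -1.4700]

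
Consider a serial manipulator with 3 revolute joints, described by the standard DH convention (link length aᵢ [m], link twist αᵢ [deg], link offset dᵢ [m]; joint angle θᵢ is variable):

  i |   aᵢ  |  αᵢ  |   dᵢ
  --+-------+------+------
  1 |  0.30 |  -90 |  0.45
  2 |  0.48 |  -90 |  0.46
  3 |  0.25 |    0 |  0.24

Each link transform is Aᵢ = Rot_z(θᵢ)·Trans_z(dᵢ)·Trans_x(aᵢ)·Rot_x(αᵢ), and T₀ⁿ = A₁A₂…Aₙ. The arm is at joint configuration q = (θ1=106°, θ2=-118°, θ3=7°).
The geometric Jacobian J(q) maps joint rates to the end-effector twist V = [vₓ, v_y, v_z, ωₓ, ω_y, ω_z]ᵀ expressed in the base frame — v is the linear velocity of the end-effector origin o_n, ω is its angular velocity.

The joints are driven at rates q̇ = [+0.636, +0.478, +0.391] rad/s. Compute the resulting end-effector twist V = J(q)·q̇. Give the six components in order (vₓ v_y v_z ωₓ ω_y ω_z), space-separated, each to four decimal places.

-0.0365 0.0869 0.0516 -0.5546 0.2001 0.8196

o_n = [-0.4598, 0.0451, 1.2056]
J₁: ẑ×o_n = [-0.0451, -0.4598, 0.0000], ω = ẑ
J2: z=[-0.9613, -0.2756, 0.0000] o=[-0.0827, 0.2884, 0.4500] → [-0.2083, 0.7263, 0.1299, -0.9613, -0.2756, 0.0000]
J3: z=[-0.2434, 0.8487, 0.4695] o=[-0.4628, -0.0550, 0.8738] → [0.2346, 0.0821, -0.0269, -0.2434, 0.8487, 0.4695]
V = J·q̇ = [-0.0365, 0.0869, 0.0516, -0.5546, 0.2001, 0.8196]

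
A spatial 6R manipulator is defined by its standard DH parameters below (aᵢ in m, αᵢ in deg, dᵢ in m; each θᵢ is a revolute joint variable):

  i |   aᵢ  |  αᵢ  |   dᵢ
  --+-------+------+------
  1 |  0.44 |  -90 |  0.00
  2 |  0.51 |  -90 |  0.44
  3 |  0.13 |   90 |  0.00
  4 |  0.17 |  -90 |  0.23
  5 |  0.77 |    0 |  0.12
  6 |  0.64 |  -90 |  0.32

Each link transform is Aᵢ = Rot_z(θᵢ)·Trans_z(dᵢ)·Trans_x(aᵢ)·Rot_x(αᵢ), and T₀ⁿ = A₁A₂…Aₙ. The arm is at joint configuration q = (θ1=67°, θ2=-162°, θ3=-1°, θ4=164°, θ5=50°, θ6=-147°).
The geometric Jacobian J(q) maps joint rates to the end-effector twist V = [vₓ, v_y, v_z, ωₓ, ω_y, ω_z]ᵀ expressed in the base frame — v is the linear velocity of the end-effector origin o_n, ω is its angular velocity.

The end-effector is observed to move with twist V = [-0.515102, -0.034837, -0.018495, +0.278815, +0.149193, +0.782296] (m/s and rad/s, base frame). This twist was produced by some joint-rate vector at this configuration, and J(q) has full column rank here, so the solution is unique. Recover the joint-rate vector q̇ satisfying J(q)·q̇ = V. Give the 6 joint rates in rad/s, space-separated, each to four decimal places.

o_n = [-0.4905, 0.6504, -0.2639]
J₁: ẑ×o_n = [-0.6504, -0.4905, 0.0000], ω = ẑ
J2: z=[-0.9205, 0.3907, 0.0000] o=[0.1719, 0.4050, 0.0000] → [-0.1031, -0.2429, 0.0329, -0.9205, 0.3907, 0.0000]
J3: z=[0.1207, 0.2845, 0.9511] o=[-0.4226, 0.1305, 0.1576] → [-0.6144, -0.0137, 0.0821, 0.1207, 0.2845, 0.9511]
J4: z=[-0.9139, 0.4060, -0.0054] o=[-0.4730, 0.0176, 0.1978] → [-0.1840, -0.4218, -0.5712, -0.9139, 0.4060, -0.0054]
J5: z=[-0.0092, -0.0340, -0.9994] o=[-0.6142, 0.2662, 0.1906] → [0.3995, -0.1278, 0.0007, -0.0092, -0.0340, -0.9994]
J6: z=[-0.0092, -0.0340, -0.9994] o=[0.1246, 0.4747, 0.0566] → [0.1865, 0.6118, -0.0226, -0.0092, -0.0340, -0.9994]
q̇ = J⁺·V = [0.0940, -0.3260, 0.7980, 0.1280, 0.0620, 0.0080]

0.0940 -0.3260 0.7980 0.1280 0.0620 0.0080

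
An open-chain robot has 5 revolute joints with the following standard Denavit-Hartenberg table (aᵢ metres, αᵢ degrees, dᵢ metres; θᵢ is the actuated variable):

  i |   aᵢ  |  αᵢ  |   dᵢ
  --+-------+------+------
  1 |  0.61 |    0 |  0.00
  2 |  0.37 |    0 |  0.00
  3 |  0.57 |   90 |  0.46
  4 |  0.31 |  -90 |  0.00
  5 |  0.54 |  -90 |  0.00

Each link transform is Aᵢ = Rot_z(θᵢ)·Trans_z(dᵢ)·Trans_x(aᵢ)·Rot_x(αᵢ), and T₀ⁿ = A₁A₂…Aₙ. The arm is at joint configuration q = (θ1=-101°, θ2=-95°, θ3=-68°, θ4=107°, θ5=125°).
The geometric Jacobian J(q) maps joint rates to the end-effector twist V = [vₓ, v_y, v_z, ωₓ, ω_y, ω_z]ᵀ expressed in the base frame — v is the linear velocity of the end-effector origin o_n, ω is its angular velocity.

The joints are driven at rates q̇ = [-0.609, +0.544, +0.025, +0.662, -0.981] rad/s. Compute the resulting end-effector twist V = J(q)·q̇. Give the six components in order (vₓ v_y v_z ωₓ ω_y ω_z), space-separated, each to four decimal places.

-0.6261 -0.0441 0.4149 0.5603 1.0022 0.2468

o_n = [-0.9716, 0.0238, 0.4603]
J₁: ẑ×o_n = [-0.0238, -0.9716, 0.0000], ω = ẑ
J2: z=[0.0000, 0.0000, 1.0000] o=[-0.1164, -0.5988, 0.0000] → [-0.6225, -0.8552, 0.0000, 0.0000, 0.0000, 1.0000]
J3: z=[0.0000, 0.0000, 1.0000] o=[-0.4721, -0.4968, 0.0000] → [-0.5206, -0.4995, 0.0000, 0.0000, 0.0000, 1.0000]
J4: z=[0.9945, 0.1045, 0.0000] o=[-0.5316, 0.0701, 0.4600] → [0.0000, -0.0003, -0.0001, 0.9945, 0.1045, 0.0000]
J5: z=[0.1000, -0.9511, -0.2924] o=[-0.5222, -0.0201, 0.7565] → [0.2945, 0.1610, -0.4230, 0.1000, -0.9511, -0.2924]
V = J·q̇ = [-0.6261, -0.0441, 0.4149, 0.5603, 1.0022, 0.2468]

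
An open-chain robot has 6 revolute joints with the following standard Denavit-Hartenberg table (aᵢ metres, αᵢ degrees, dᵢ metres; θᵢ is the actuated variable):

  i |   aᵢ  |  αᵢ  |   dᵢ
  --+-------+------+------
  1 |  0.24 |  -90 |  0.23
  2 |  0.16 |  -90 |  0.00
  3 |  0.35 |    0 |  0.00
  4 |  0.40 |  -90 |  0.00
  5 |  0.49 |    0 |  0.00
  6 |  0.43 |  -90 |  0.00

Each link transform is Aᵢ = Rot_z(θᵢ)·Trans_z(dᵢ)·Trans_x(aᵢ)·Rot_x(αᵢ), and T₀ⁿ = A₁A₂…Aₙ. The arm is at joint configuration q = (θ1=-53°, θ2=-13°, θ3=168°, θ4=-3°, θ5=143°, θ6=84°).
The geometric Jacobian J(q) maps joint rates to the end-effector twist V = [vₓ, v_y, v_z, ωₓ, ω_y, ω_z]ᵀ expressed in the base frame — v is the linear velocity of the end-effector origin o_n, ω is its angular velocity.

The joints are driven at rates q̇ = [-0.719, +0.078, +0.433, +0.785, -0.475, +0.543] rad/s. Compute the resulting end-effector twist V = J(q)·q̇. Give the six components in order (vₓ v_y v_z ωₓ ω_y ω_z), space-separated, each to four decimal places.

-0.4538 -0.1770 0.1323 0.2693 -0.1187 -1.9097

o_n = [0.2021, -0.2667, 0.2317]
J₁: ẑ×o_n = [0.2667, 0.2021, -0.0000], ω = ẑ
J2: z=[0.7986, 0.6018, 0.0000] o=[0.1444, -0.1917, 0.2300] → [0.0010, -0.0014, -0.0946, 0.7986, 0.6018, 0.0000]
J3: z=[0.1354, -0.1797, -0.9744] o=[0.2383, -0.3162, 0.2660] → [0.0544, 0.0399, 0.0002, 0.1354, -0.1797, -0.9744]
J4: z=[0.1354, -0.1797, -0.9744] o=[-0.0206, -0.0936, 0.1890] → [-0.1763, -0.2228, 0.0166, 0.1354, -0.1797, -0.9744]
J5: z=[0.6197, 0.7827, -0.0582] o=[-0.3299, 0.1448, 0.1021] → [0.0775, -0.1113, -0.6713, 0.6197, 0.7827, -0.0582]
J6: z=[0.6197, 0.7827, -0.0582] o=[-0.0672, -0.0354, 0.4744] → [-0.2034, 0.1347, -0.3541, 0.6197, 0.7827, -0.0582]
V = J·q̇ = [-0.4538, -0.1770, 0.1323, 0.2693, -0.1187, -1.9097]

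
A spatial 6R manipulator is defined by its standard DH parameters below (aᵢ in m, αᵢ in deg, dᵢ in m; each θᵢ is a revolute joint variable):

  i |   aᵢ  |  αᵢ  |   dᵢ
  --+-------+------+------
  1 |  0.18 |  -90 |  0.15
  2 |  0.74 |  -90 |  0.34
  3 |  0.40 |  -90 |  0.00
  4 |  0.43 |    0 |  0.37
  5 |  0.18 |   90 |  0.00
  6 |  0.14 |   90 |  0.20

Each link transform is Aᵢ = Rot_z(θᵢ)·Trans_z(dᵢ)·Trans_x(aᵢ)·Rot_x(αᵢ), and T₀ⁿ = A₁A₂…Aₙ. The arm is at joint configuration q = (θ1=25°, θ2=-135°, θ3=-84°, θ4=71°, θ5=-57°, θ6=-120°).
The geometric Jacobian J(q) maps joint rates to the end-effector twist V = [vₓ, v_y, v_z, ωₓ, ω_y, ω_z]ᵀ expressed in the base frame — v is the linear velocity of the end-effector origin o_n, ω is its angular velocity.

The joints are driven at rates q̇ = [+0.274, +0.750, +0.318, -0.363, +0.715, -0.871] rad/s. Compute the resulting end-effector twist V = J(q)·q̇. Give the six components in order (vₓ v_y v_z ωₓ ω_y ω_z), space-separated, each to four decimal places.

o_n = [-1.0943, 0.5989, 0.7305]
J₁: ẑ×o_n = [-0.5989, -1.0943, 0.0000], ω = ẑ
J2: z=[-0.4226, 0.9063, 0.0000] o=[0.1631, 0.0761, 0.1500] → [0.5261, 0.2453, 0.9187, -0.4226, 0.9063, 0.0000]
J3: z=[0.6409, 0.2988, 0.7071] o=[-0.4548, 0.1631, 0.6733] → [-0.2911, -0.4889, 0.4704, 0.6409, 0.2988, 0.7071]
J4: z=[-0.5932, -0.3919, 0.7032] o=[-0.6497, 0.5111, 0.7028] → [-0.0726, -0.2963, -0.2263, -0.5932, -0.3919, 0.7032]
J5: z=[-0.5932, -0.3919, 0.7032] o=[-1.1980, 0.3664, 0.6859] → [-0.1810, 0.0993, -0.0973, -0.5932, -0.3919, 0.7032]
J6: z=[0.5039, 0.5005, 0.7040] o=[-1.3110, 0.5054, 0.6680] → [-0.0346, 0.1210, -0.0613, 0.5039, 0.5005, 0.7040]
V = J·q̇ = [0.0650, -0.1982, 0.9046, -0.7609, 0.2009, 0.1332]

0.0650 -0.1982 0.9046 -0.7609 0.2009 0.1332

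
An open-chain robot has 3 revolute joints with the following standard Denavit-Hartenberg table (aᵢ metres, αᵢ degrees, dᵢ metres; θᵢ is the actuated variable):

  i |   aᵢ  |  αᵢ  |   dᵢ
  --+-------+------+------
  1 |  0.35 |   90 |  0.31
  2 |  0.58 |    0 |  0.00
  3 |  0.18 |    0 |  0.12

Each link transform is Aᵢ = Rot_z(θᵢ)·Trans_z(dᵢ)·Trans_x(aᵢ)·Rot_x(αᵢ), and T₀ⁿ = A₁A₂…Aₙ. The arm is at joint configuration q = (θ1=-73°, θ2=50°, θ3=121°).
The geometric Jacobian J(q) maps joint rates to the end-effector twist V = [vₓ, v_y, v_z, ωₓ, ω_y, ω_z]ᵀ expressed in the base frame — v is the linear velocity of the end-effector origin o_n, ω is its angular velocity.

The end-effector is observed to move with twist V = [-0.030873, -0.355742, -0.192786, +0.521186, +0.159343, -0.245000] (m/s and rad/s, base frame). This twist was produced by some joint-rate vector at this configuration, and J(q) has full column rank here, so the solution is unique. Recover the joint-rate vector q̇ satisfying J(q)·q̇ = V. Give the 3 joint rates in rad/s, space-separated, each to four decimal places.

o_n = [0.0446, -0.5563, 0.7825]
J₁: ẑ×o_n = [0.5563, 0.0446, -0.0000], ω = ẑ
J2: z=[-0.9563, -0.2924, 0.0000] o=[0.1023, -0.3347, 0.3100] → [-0.1381, 0.4518, 0.1950, -0.9563, -0.2924, 0.0000]
J3: z=[-0.9563, -0.2924, 0.0000] o=[0.2113, -0.6912, 0.7543] → [-0.0082, 0.0269, -0.1778, -0.9563, -0.2924, 0.0000]
q̇ = J⁺·V = [-0.2450, -0.7770, 0.2320]

-0.2450 -0.7770 0.2320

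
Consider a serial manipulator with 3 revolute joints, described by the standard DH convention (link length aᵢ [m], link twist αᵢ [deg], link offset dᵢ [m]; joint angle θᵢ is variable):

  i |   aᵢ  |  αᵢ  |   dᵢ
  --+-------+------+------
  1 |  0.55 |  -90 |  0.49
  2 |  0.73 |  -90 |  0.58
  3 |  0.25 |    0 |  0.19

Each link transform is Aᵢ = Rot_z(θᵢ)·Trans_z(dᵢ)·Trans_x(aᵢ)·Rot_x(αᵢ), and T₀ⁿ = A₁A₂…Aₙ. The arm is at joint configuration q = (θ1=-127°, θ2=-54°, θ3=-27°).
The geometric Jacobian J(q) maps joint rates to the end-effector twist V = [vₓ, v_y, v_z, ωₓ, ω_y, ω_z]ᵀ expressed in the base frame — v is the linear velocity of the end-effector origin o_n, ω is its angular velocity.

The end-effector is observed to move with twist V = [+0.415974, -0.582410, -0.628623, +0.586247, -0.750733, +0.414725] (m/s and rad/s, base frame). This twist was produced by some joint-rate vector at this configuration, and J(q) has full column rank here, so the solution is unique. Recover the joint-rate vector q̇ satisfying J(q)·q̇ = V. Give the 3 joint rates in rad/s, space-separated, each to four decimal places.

o_n = [-0.2067, -1.4266, 1.1491]
J₁: ẑ×o_n = [1.4266, -0.2067, 0.0000], ω = ẑ
J2: z=[0.7986, -0.6018, 0.0000] o=[-0.3310, -0.4392, 0.4900] → [-0.3967, -0.5264, -0.7137, 0.7986, -0.6018, 0.0000]
J3: z=[-0.4869, -0.6461, -0.5878] o=[-0.1260, -1.1310, 1.0806] → [-0.2180, 0.0808, 0.0918, -0.4869, -0.6461, -0.5878]
q̇ = J⁺·V = [0.5940, 0.9200, 0.3050]

0.5940 0.9200 0.3050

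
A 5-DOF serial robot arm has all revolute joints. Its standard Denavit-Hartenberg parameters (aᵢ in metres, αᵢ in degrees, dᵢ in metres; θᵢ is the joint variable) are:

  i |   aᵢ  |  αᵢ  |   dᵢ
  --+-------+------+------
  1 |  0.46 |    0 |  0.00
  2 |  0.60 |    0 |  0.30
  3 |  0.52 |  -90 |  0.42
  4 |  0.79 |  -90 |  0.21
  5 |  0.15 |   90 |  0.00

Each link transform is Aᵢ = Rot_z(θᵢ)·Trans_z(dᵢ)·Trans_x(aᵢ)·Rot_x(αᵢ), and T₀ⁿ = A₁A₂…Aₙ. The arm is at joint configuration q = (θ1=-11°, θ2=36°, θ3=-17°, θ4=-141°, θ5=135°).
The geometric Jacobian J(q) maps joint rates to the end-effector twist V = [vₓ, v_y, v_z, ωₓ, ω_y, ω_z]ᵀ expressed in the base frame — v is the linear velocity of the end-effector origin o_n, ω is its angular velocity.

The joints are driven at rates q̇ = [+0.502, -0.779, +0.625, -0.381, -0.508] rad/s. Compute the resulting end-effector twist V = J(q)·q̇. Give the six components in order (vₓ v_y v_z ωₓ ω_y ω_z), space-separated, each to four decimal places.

o_n = [0.9695, 0.2671, 1.1504]
J₁: ẑ×o_n = [-0.2671, 0.9695, 0.0000], ω = ẑ
J2: z=[0.0000, 0.0000, 1.0000] o=[0.4515, -0.0878, 0.0000] → [-0.3549, 0.5179, 0.0000, 0.0000, 0.0000, 1.0000]
J3: z=[0.0000, 0.0000, 1.0000] o=[0.9953, 0.1658, 0.3000] → [-0.1013, -0.0259, 0.0000, 0.0000, 0.0000, 1.0000]
J4: z=[-0.1392, 0.9903, 0.0000] o=[1.5103, 0.2382, 0.7200] → [0.4262, 0.0599, 0.5315, -0.1392, 0.9903, 0.0000]
J5: z=[0.6232, 0.0876, 0.7771] o=[0.8731, 0.3607, 1.2172] → [0.0669, 0.1165, -0.0667, 0.6232, 0.0876, 0.7771]
V = J·q̇ = [-0.1173, -0.0150, -0.1686, -0.2636, -0.4218, -0.0468]

-0.1173 -0.0150 -0.1686 -0.2636 -0.4218 -0.0468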